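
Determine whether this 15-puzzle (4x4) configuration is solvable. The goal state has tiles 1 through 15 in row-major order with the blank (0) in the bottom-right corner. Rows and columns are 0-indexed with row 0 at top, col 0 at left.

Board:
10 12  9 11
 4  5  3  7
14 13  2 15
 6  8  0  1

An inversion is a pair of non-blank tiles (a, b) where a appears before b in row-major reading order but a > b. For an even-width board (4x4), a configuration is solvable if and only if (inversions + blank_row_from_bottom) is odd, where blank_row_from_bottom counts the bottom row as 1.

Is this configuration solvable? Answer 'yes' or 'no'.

Answer: no

Derivation:
Inversions: 61
Blank is in row 3 (0-indexed from top), which is row 1 counting from the bottom (bottom = 1).
61 + 1 = 62, which is even, so the puzzle is not solvable.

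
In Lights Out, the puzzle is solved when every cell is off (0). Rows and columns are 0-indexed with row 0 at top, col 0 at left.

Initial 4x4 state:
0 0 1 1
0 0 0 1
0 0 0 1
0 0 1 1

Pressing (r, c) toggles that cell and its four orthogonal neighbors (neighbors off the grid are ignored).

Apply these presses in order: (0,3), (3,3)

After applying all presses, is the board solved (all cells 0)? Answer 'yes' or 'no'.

Answer: yes

Derivation:
After press 1 at (0,3):
0 0 0 0
0 0 0 0
0 0 0 1
0 0 1 1

After press 2 at (3,3):
0 0 0 0
0 0 0 0
0 0 0 0
0 0 0 0

Lights still on: 0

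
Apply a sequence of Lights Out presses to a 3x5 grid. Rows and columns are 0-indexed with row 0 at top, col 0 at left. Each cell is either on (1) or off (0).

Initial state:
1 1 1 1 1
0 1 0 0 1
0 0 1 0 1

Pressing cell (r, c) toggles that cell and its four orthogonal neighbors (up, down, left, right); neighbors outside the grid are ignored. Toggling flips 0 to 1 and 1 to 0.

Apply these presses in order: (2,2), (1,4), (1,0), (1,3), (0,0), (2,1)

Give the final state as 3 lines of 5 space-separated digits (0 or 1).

After press 1 at (2,2):
1 1 1 1 1
0 1 1 0 1
0 1 0 1 1

After press 2 at (1,4):
1 1 1 1 0
0 1 1 1 0
0 1 0 1 0

After press 3 at (1,0):
0 1 1 1 0
1 0 1 1 0
1 1 0 1 0

After press 4 at (1,3):
0 1 1 0 0
1 0 0 0 1
1 1 0 0 0

After press 5 at (0,0):
1 0 1 0 0
0 0 0 0 1
1 1 0 0 0

After press 6 at (2,1):
1 0 1 0 0
0 1 0 0 1
0 0 1 0 0

Answer: 1 0 1 0 0
0 1 0 0 1
0 0 1 0 0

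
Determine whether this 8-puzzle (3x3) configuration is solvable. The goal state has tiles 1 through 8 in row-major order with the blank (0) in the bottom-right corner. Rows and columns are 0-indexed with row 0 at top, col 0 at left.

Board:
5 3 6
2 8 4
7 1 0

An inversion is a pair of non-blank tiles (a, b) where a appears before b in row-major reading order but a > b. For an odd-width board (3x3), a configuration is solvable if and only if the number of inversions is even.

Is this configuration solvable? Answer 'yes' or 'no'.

Answer: no

Derivation:
Inversions (pairs i<j in row-major order where tile[i] > tile[j] > 0): 15
15 is odd, so the puzzle is not solvable.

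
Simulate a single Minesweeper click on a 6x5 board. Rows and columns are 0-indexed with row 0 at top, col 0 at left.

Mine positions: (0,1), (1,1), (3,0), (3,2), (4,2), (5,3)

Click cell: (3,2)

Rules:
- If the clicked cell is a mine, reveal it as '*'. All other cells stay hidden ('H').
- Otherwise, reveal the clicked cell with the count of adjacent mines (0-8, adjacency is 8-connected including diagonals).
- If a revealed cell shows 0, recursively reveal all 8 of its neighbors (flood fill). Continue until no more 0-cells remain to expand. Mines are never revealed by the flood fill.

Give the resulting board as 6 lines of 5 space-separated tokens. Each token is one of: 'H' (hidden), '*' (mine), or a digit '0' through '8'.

H H H H H
H H H H H
H H H H H
H H * H H
H H H H H
H H H H H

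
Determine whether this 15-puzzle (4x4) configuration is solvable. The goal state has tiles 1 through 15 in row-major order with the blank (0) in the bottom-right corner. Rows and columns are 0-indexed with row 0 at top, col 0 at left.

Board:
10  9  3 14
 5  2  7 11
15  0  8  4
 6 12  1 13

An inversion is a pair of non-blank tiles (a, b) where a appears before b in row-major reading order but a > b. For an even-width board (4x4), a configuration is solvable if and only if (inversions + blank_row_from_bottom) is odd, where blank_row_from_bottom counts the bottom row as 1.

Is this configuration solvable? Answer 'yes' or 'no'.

Answer: no

Derivation:
Inversions: 52
Blank is in row 2 (0-indexed from top), which is row 2 counting from the bottom (bottom = 1).
52 + 2 = 54, which is even, so the puzzle is not solvable.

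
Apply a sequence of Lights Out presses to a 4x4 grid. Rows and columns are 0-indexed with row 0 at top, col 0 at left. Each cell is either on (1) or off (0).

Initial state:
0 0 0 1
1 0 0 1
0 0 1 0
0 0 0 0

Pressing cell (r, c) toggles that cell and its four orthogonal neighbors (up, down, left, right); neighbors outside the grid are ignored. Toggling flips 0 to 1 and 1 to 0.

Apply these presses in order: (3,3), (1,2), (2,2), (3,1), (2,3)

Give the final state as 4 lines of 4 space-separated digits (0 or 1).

Answer: 0 0 1 1
1 1 0 1
0 0 0 1
1 1 1 0

Derivation:
After press 1 at (3,3):
0 0 0 1
1 0 0 1
0 0 1 1
0 0 1 1

After press 2 at (1,2):
0 0 1 1
1 1 1 0
0 0 0 1
0 0 1 1

After press 3 at (2,2):
0 0 1 1
1 1 0 0
0 1 1 0
0 0 0 1

After press 4 at (3,1):
0 0 1 1
1 1 0 0
0 0 1 0
1 1 1 1

After press 5 at (2,3):
0 0 1 1
1 1 0 1
0 0 0 1
1 1 1 0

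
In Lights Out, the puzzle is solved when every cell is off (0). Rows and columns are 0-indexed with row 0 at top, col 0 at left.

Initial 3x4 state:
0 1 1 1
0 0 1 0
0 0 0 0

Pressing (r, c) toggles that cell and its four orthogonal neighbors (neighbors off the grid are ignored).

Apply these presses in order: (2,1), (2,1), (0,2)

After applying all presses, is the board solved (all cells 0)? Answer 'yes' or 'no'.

Answer: yes

Derivation:
After press 1 at (2,1):
0 1 1 1
0 1 1 0
1 1 1 0

After press 2 at (2,1):
0 1 1 1
0 0 1 0
0 0 0 0

After press 3 at (0,2):
0 0 0 0
0 0 0 0
0 0 0 0

Lights still on: 0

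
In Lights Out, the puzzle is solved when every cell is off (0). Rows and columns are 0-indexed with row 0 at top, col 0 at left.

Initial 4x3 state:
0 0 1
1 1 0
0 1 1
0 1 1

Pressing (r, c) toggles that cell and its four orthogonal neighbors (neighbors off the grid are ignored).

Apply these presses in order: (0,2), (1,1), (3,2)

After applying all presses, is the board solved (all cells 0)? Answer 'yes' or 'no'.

Answer: yes

Derivation:
After press 1 at (0,2):
0 1 0
1 1 1
0 1 1
0 1 1

After press 2 at (1,1):
0 0 0
0 0 0
0 0 1
0 1 1

After press 3 at (3,2):
0 0 0
0 0 0
0 0 0
0 0 0

Lights still on: 0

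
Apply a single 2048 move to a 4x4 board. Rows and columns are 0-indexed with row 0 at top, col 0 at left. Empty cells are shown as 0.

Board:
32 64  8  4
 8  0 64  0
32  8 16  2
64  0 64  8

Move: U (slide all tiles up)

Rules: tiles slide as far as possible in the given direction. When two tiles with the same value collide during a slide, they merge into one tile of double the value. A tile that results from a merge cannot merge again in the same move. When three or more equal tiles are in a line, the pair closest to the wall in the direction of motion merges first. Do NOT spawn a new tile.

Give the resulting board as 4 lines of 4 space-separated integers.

Answer: 32 64  8  4
 8  8 64  2
32  0 16  8
64  0 64  0

Derivation:
Slide up:
col 0: [32, 8, 32, 64] -> [32, 8, 32, 64]
col 1: [64, 0, 8, 0] -> [64, 8, 0, 0]
col 2: [8, 64, 16, 64] -> [8, 64, 16, 64]
col 3: [4, 0, 2, 8] -> [4, 2, 8, 0]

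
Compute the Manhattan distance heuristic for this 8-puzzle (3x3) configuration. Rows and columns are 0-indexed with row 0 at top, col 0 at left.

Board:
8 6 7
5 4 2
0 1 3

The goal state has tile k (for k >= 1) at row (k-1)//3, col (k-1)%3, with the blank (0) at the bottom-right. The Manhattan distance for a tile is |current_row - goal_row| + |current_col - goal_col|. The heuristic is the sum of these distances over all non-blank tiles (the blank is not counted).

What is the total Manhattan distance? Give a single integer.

Tile 8: (0,0)->(2,1) = 3
Tile 6: (0,1)->(1,2) = 2
Tile 7: (0,2)->(2,0) = 4
Tile 5: (1,0)->(1,1) = 1
Tile 4: (1,1)->(1,0) = 1
Tile 2: (1,2)->(0,1) = 2
Tile 1: (2,1)->(0,0) = 3
Tile 3: (2,2)->(0,2) = 2
Sum: 3 + 2 + 4 + 1 + 1 + 2 + 3 + 2 = 18

Answer: 18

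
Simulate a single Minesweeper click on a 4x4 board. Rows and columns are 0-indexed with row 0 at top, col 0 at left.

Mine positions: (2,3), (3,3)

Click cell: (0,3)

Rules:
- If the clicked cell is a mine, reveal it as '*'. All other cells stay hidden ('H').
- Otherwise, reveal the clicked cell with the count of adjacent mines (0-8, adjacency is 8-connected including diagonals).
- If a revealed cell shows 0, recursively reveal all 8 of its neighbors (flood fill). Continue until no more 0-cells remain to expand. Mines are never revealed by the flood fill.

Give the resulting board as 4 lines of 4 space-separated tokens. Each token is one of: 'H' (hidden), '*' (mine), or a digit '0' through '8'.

0 0 0 0
0 0 1 1
0 0 2 H
0 0 2 H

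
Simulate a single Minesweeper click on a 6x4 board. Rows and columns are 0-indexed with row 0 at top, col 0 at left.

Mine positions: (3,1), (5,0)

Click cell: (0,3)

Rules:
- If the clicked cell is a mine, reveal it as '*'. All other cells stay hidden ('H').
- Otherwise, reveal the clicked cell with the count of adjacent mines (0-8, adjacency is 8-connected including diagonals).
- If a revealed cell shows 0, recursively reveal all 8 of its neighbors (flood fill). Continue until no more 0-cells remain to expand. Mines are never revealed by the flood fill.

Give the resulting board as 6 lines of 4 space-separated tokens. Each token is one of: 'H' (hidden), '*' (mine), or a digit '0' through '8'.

0 0 0 0
0 0 0 0
1 1 1 0
H H 1 0
H 2 1 0
H 1 0 0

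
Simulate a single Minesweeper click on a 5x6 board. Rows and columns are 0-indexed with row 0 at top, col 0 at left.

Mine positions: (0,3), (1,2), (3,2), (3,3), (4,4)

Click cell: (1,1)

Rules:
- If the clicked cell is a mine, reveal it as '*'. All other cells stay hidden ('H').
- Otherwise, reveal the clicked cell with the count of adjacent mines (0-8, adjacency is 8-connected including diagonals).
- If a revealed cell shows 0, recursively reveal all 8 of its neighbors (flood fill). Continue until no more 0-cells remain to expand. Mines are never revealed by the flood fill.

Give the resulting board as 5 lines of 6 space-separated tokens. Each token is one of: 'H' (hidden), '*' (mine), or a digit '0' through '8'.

H H H H H H
H 1 H H H H
H H H H H H
H H H H H H
H H H H H H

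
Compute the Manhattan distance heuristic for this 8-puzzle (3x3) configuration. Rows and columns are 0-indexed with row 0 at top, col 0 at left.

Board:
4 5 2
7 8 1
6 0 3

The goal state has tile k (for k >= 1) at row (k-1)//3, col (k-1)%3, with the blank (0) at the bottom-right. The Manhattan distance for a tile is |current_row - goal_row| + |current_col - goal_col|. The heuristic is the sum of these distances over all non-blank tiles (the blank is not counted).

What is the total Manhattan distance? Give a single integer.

Tile 4: at (0,0), goal (1,0), distance |0-1|+|0-0| = 1
Tile 5: at (0,1), goal (1,1), distance |0-1|+|1-1| = 1
Tile 2: at (0,2), goal (0,1), distance |0-0|+|2-1| = 1
Tile 7: at (1,0), goal (2,0), distance |1-2|+|0-0| = 1
Tile 8: at (1,1), goal (2,1), distance |1-2|+|1-1| = 1
Tile 1: at (1,2), goal (0,0), distance |1-0|+|2-0| = 3
Tile 6: at (2,0), goal (1,2), distance |2-1|+|0-2| = 3
Tile 3: at (2,2), goal (0,2), distance |2-0|+|2-2| = 2
Sum: 1 + 1 + 1 + 1 + 1 + 3 + 3 + 2 = 13

Answer: 13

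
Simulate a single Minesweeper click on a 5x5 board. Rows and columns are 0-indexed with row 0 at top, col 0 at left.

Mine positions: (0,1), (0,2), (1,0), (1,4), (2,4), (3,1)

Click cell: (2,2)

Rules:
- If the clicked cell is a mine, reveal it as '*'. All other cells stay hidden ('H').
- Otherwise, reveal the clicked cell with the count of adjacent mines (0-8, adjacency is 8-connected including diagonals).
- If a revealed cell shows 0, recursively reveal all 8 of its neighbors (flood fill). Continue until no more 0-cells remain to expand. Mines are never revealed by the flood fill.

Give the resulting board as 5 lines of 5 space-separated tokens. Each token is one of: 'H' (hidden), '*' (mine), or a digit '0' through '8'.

H H H H H
H H H H H
H H 1 H H
H H H H H
H H H H H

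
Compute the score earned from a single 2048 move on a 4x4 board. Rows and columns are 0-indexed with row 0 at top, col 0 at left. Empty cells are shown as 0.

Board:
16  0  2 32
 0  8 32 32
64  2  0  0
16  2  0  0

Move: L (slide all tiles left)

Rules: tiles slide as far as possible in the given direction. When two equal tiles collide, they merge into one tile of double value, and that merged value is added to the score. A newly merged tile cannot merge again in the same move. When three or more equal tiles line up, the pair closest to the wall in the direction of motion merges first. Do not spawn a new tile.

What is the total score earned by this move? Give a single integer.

Answer: 64

Derivation:
Slide left:
row 0: [16, 0, 2, 32] -> [16, 2, 32, 0]  score +0 (running 0)
row 1: [0, 8, 32, 32] -> [8, 64, 0, 0]  score +64 (running 64)
row 2: [64, 2, 0, 0] -> [64, 2, 0, 0]  score +0 (running 64)
row 3: [16, 2, 0, 0] -> [16, 2, 0, 0]  score +0 (running 64)
Board after move:
16  2 32  0
 8 64  0  0
64  2  0  0
16  2  0  0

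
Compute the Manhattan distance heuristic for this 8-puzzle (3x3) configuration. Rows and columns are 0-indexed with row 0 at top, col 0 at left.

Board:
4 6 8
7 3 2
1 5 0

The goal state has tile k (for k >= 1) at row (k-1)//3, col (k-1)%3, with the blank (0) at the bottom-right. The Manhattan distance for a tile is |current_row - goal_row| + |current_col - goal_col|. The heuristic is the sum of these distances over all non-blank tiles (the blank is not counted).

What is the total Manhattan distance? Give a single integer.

Tile 4: at (0,0), goal (1,0), distance |0-1|+|0-0| = 1
Tile 6: at (0,1), goal (1,2), distance |0-1|+|1-2| = 2
Tile 8: at (0,2), goal (2,1), distance |0-2|+|2-1| = 3
Tile 7: at (1,0), goal (2,0), distance |1-2|+|0-0| = 1
Tile 3: at (1,1), goal (0,2), distance |1-0|+|1-2| = 2
Tile 2: at (1,2), goal (0,1), distance |1-0|+|2-1| = 2
Tile 1: at (2,0), goal (0,0), distance |2-0|+|0-0| = 2
Tile 5: at (2,1), goal (1,1), distance |2-1|+|1-1| = 1
Sum: 1 + 2 + 3 + 1 + 2 + 2 + 2 + 1 = 14

Answer: 14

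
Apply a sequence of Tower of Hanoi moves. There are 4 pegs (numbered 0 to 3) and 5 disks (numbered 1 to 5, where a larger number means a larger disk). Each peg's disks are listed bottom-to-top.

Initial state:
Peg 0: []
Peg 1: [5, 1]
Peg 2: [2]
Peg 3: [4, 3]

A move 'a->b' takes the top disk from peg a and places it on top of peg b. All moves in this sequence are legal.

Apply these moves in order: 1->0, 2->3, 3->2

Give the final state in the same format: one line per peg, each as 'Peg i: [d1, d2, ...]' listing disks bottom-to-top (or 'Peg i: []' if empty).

Answer: Peg 0: [1]
Peg 1: [5]
Peg 2: [2]
Peg 3: [4, 3]

Derivation:
After move 1 (1->0):
Peg 0: [1]
Peg 1: [5]
Peg 2: [2]
Peg 3: [4, 3]

After move 2 (2->3):
Peg 0: [1]
Peg 1: [5]
Peg 2: []
Peg 3: [4, 3, 2]

After move 3 (3->2):
Peg 0: [1]
Peg 1: [5]
Peg 2: [2]
Peg 3: [4, 3]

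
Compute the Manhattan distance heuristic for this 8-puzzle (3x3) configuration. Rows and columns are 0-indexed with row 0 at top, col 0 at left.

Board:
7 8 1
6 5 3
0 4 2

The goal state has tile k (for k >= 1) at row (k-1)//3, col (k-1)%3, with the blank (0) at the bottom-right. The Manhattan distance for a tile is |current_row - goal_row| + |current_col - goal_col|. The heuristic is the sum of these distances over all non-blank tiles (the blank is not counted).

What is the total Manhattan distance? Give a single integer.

Answer: 14

Derivation:
Tile 7: (0,0)->(2,0) = 2
Tile 8: (0,1)->(2,1) = 2
Tile 1: (0,2)->(0,0) = 2
Tile 6: (1,0)->(1,2) = 2
Tile 5: (1,1)->(1,1) = 0
Tile 3: (1,2)->(0,2) = 1
Tile 4: (2,1)->(1,0) = 2
Tile 2: (2,2)->(0,1) = 3
Sum: 2 + 2 + 2 + 2 + 0 + 1 + 2 + 3 = 14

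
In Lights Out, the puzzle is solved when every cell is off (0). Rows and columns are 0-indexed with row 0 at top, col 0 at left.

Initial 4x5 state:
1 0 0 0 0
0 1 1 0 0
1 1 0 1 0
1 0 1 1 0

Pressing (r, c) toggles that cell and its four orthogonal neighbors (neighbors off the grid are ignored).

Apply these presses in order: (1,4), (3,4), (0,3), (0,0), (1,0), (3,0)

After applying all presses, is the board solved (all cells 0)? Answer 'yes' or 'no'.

After press 1 at (1,4):
1 0 0 0 1
0 1 1 1 1
1 1 0 1 1
1 0 1 1 0

After press 2 at (3,4):
1 0 0 0 1
0 1 1 1 1
1 1 0 1 0
1 0 1 0 1

After press 3 at (0,3):
1 0 1 1 0
0 1 1 0 1
1 1 0 1 0
1 0 1 0 1

After press 4 at (0,0):
0 1 1 1 0
1 1 1 0 1
1 1 0 1 0
1 0 1 0 1

After press 5 at (1,0):
1 1 1 1 0
0 0 1 0 1
0 1 0 1 0
1 0 1 0 1

After press 6 at (3,0):
1 1 1 1 0
0 0 1 0 1
1 1 0 1 0
0 1 1 0 1

Lights still on: 12

Answer: no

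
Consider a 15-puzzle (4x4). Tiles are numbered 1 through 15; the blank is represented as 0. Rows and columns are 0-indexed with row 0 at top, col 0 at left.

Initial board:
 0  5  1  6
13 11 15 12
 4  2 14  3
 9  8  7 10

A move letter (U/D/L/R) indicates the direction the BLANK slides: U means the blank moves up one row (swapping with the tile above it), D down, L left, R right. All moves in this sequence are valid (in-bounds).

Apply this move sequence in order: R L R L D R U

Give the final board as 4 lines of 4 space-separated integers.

Answer: 13  0  1  6
11  5 15 12
 4  2 14  3
 9  8  7 10

Derivation:
After move 1 (R):
 5  0  1  6
13 11 15 12
 4  2 14  3
 9  8  7 10

After move 2 (L):
 0  5  1  6
13 11 15 12
 4  2 14  3
 9  8  7 10

After move 3 (R):
 5  0  1  6
13 11 15 12
 4  2 14  3
 9  8  7 10

After move 4 (L):
 0  5  1  6
13 11 15 12
 4  2 14  3
 9  8  7 10

After move 5 (D):
13  5  1  6
 0 11 15 12
 4  2 14  3
 9  8  7 10

After move 6 (R):
13  5  1  6
11  0 15 12
 4  2 14  3
 9  8  7 10

After move 7 (U):
13  0  1  6
11  5 15 12
 4  2 14  3
 9  8  7 10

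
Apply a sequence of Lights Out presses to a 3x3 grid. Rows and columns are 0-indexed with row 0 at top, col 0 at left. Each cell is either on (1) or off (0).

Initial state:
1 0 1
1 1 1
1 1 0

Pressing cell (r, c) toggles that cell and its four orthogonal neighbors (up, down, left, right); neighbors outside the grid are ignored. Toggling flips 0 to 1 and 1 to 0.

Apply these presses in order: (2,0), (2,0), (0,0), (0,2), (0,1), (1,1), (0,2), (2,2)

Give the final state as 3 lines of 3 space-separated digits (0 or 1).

After press 1 at (2,0):
1 0 1
0 1 1
0 0 0

After press 2 at (2,0):
1 0 1
1 1 1
1 1 0

After press 3 at (0,0):
0 1 1
0 1 1
1 1 0

After press 4 at (0,2):
0 0 0
0 1 0
1 1 0

After press 5 at (0,1):
1 1 1
0 0 0
1 1 0

After press 6 at (1,1):
1 0 1
1 1 1
1 0 0

After press 7 at (0,2):
1 1 0
1 1 0
1 0 0

After press 8 at (2,2):
1 1 0
1 1 1
1 1 1

Answer: 1 1 0
1 1 1
1 1 1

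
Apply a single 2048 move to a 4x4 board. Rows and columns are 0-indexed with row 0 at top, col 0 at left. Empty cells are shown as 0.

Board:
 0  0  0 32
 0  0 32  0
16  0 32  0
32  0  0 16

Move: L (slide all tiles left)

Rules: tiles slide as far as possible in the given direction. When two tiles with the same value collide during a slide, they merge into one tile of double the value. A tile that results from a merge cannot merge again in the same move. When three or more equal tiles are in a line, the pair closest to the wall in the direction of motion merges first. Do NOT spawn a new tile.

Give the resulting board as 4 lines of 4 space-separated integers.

Slide left:
row 0: [0, 0, 0, 32] -> [32, 0, 0, 0]
row 1: [0, 0, 32, 0] -> [32, 0, 0, 0]
row 2: [16, 0, 32, 0] -> [16, 32, 0, 0]
row 3: [32, 0, 0, 16] -> [32, 16, 0, 0]

Answer: 32  0  0  0
32  0  0  0
16 32  0  0
32 16  0  0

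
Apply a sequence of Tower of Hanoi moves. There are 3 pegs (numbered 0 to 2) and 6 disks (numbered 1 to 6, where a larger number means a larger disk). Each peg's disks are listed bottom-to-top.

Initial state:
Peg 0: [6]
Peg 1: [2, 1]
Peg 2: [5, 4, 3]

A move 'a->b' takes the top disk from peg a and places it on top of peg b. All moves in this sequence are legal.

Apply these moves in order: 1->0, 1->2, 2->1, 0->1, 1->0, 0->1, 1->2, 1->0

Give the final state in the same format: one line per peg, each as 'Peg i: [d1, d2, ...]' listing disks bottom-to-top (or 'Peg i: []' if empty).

After move 1 (1->0):
Peg 0: [6, 1]
Peg 1: [2]
Peg 2: [5, 4, 3]

After move 2 (1->2):
Peg 0: [6, 1]
Peg 1: []
Peg 2: [5, 4, 3, 2]

After move 3 (2->1):
Peg 0: [6, 1]
Peg 1: [2]
Peg 2: [5, 4, 3]

After move 4 (0->1):
Peg 0: [6]
Peg 1: [2, 1]
Peg 2: [5, 4, 3]

After move 5 (1->0):
Peg 0: [6, 1]
Peg 1: [2]
Peg 2: [5, 4, 3]

After move 6 (0->1):
Peg 0: [6]
Peg 1: [2, 1]
Peg 2: [5, 4, 3]

After move 7 (1->2):
Peg 0: [6]
Peg 1: [2]
Peg 2: [5, 4, 3, 1]

After move 8 (1->0):
Peg 0: [6, 2]
Peg 1: []
Peg 2: [5, 4, 3, 1]

Answer: Peg 0: [6, 2]
Peg 1: []
Peg 2: [5, 4, 3, 1]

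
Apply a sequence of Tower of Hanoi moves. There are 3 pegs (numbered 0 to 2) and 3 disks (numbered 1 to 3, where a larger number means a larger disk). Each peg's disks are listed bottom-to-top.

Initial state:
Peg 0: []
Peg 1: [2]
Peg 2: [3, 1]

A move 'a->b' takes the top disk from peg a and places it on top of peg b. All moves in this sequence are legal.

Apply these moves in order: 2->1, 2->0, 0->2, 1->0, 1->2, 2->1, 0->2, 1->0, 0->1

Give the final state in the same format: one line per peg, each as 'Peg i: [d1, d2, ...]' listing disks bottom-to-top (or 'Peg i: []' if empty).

Answer: Peg 0: []
Peg 1: [2]
Peg 2: [3, 1]

Derivation:
After move 1 (2->1):
Peg 0: []
Peg 1: [2, 1]
Peg 2: [3]

After move 2 (2->0):
Peg 0: [3]
Peg 1: [2, 1]
Peg 2: []

After move 3 (0->2):
Peg 0: []
Peg 1: [2, 1]
Peg 2: [3]

After move 4 (1->0):
Peg 0: [1]
Peg 1: [2]
Peg 2: [3]

After move 5 (1->2):
Peg 0: [1]
Peg 1: []
Peg 2: [3, 2]

After move 6 (2->1):
Peg 0: [1]
Peg 1: [2]
Peg 2: [3]

After move 7 (0->2):
Peg 0: []
Peg 1: [2]
Peg 2: [3, 1]

After move 8 (1->0):
Peg 0: [2]
Peg 1: []
Peg 2: [3, 1]

After move 9 (0->1):
Peg 0: []
Peg 1: [2]
Peg 2: [3, 1]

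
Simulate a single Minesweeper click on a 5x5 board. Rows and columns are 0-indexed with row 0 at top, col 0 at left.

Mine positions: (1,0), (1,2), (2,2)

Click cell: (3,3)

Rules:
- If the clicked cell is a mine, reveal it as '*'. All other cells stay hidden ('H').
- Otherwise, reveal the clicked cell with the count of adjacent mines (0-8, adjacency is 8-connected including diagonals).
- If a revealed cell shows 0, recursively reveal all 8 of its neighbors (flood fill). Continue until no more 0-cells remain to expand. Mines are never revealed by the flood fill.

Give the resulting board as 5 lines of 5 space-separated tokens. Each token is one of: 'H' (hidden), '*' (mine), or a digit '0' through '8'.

H H H H H
H H H H H
H H H H H
H H H 1 H
H H H H H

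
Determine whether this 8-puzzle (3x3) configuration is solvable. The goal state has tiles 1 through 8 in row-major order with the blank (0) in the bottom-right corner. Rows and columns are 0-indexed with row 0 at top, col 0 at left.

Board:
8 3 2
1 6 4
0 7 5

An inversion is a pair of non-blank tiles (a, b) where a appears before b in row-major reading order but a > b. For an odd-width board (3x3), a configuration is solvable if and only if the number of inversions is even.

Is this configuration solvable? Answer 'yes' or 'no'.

Inversions (pairs i<j in row-major order where tile[i] > tile[j] > 0): 13
13 is odd, so the puzzle is not solvable.

Answer: no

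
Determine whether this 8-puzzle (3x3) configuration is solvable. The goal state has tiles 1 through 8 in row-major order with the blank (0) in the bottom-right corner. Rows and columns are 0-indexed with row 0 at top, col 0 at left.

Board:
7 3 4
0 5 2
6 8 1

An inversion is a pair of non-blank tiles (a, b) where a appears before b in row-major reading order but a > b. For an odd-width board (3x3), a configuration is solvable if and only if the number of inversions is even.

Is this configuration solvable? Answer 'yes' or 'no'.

Inversions (pairs i<j in row-major order where tile[i] > tile[j] > 0): 15
15 is odd, so the puzzle is not solvable.

Answer: no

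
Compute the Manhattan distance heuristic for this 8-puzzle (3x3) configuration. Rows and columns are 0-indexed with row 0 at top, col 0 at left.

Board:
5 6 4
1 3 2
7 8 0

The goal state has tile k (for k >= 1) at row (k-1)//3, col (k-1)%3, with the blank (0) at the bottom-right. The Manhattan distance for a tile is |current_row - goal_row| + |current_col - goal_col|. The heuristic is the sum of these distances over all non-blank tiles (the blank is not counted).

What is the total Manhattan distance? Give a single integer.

Answer: 12

Derivation:
Tile 5: at (0,0), goal (1,1), distance |0-1|+|0-1| = 2
Tile 6: at (0,1), goal (1,2), distance |0-1|+|1-2| = 2
Tile 4: at (0,2), goal (1,0), distance |0-1|+|2-0| = 3
Tile 1: at (1,0), goal (0,0), distance |1-0|+|0-0| = 1
Tile 3: at (1,1), goal (0,2), distance |1-0|+|1-2| = 2
Tile 2: at (1,2), goal (0,1), distance |1-0|+|2-1| = 2
Tile 7: at (2,0), goal (2,0), distance |2-2|+|0-0| = 0
Tile 8: at (2,1), goal (2,1), distance |2-2|+|1-1| = 0
Sum: 2 + 2 + 3 + 1 + 2 + 2 + 0 + 0 = 12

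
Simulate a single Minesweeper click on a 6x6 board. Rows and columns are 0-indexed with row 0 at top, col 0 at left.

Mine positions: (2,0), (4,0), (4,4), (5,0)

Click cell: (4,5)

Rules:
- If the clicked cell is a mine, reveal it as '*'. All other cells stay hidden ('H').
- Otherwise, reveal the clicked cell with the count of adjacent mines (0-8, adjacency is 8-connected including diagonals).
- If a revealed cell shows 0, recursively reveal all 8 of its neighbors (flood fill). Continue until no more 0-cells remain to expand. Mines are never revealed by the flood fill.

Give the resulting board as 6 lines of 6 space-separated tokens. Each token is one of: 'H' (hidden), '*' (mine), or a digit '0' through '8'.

H H H H H H
H H H H H H
H H H H H H
H H H H H H
H H H H H 1
H H H H H H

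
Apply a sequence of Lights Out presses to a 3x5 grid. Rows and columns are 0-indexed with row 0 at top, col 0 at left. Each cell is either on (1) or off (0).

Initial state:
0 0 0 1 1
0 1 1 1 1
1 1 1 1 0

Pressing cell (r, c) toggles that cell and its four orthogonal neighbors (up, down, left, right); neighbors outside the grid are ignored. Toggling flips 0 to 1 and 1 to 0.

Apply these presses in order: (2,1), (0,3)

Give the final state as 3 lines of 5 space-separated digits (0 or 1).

Answer: 0 0 1 0 0
0 0 1 0 1
0 0 0 1 0

Derivation:
After press 1 at (2,1):
0 0 0 1 1
0 0 1 1 1
0 0 0 1 0

After press 2 at (0,3):
0 0 1 0 0
0 0 1 0 1
0 0 0 1 0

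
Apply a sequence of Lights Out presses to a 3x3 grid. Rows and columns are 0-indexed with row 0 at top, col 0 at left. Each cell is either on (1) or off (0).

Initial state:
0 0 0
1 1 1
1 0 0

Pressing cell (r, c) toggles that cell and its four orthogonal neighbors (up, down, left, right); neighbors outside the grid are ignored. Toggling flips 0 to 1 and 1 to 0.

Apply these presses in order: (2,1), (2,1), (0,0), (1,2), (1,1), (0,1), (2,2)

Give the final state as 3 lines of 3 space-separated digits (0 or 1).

Answer: 0 1 0
1 0 0
1 0 0

Derivation:
After press 1 at (2,1):
0 0 0
1 0 1
0 1 1

After press 2 at (2,1):
0 0 0
1 1 1
1 0 0

After press 3 at (0,0):
1 1 0
0 1 1
1 0 0

After press 4 at (1,2):
1 1 1
0 0 0
1 0 1

After press 5 at (1,1):
1 0 1
1 1 1
1 1 1

After press 6 at (0,1):
0 1 0
1 0 1
1 1 1

After press 7 at (2,2):
0 1 0
1 0 0
1 0 0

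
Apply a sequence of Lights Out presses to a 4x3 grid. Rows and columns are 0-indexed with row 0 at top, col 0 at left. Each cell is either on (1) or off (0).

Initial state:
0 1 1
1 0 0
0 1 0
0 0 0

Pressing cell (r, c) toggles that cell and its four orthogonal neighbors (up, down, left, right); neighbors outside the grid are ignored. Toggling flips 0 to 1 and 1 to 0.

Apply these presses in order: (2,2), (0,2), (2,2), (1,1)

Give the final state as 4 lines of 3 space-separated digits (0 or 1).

After press 1 at (2,2):
0 1 1
1 0 1
0 0 1
0 0 1

After press 2 at (0,2):
0 0 0
1 0 0
0 0 1
0 0 1

After press 3 at (2,2):
0 0 0
1 0 1
0 1 0
0 0 0

After press 4 at (1,1):
0 1 0
0 1 0
0 0 0
0 0 0

Answer: 0 1 0
0 1 0
0 0 0
0 0 0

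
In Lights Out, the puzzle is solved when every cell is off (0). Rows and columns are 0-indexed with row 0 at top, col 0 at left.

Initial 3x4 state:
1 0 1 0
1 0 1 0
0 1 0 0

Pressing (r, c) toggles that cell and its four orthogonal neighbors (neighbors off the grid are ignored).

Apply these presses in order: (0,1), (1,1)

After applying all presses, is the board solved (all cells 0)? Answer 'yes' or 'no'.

After press 1 at (0,1):
0 1 0 0
1 1 1 0
0 1 0 0

After press 2 at (1,1):
0 0 0 0
0 0 0 0
0 0 0 0

Lights still on: 0

Answer: yes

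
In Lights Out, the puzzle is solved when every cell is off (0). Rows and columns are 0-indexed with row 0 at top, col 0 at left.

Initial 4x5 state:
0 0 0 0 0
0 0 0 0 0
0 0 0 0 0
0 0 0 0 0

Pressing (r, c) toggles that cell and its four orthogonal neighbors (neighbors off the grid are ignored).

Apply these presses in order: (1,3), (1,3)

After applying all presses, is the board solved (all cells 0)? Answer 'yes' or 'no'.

After press 1 at (1,3):
0 0 0 1 0
0 0 1 1 1
0 0 0 1 0
0 0 0 0 0

After press 2 at (1,3):
0 0 0 0 0
0 0 0 0 0
0 0 0 0 0
0 0 0 0 0

Lights still on: 0

Answer: yes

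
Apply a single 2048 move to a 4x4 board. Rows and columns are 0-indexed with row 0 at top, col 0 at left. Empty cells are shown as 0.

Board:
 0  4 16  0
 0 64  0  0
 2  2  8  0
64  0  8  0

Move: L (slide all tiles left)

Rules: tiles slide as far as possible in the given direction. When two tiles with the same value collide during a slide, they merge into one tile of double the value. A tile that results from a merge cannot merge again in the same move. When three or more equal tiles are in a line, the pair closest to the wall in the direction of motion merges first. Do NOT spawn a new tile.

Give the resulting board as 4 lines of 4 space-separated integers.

Answer:  4 16  0  0
64  0  0  0
 4  8  0  0
64  8  0  0

Derivation:
Slide left:
row 0: [0, 4, 16, 0] -> [4, 16, 0, 0]
row 1: [0, 64, 0, 0] -> [64, 0, 0, 0]
row 2: [2, 2, 8, 0] -> [4, 8, 0, 0]
row 3: [64, 0, 8, 0] -> [64, 8, 0, 0]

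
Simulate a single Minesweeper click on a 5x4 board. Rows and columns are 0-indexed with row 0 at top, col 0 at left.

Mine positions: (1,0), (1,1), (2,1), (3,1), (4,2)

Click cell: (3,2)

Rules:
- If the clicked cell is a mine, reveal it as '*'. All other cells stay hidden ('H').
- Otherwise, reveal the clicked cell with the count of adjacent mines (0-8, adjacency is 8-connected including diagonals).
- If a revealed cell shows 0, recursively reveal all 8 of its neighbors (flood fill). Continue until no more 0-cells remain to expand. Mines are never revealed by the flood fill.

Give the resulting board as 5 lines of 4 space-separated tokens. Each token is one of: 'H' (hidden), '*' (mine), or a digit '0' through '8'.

H H H H
H H H H
H H H H
H H 3 H
H H H H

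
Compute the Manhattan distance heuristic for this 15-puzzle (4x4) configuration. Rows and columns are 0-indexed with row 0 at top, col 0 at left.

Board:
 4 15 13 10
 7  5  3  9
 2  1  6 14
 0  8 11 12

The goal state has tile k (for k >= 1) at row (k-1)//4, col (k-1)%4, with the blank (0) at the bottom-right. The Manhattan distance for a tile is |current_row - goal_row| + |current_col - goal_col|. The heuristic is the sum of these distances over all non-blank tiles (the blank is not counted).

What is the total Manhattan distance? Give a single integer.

Answer: 41

Derivation:
Tile 4: at (0,0), goal (0,3), distance |0-0|+|0-3| = 3
Tile 15: at (0,1), goal (3,2), distance |0-3|+|1-2| = 4
Tile 13: at (0,2), goal (3,0), distance |0-3|+|2-0| = 5
Tile 10: at (0,3), goal (2,1), distance |0-2|+|3-1| = 4
Tile 7: at (1,0), goal (1,2), distance |1-1|+|0-2| = 2
Tile 5: at (1,1), goal (1,0), distance |1-1|+|1-0| = 1
Tile 3: at (1,2), goal (0,2), distance |1-0|+|2-2| = 1
Tile 9: at (1,3), goal (2,0), distance |1-2|+|3-0| = 4
Tile 2: at (2,0), goal (0,1), distance |2-0|+|0-1| = 3
Tile 1: at (2,1), goal (0,0), distance |2-0|+|1-0| = 3
Tile 6: at (2,2), goal (1,1), distance |2-1|+|2-1| = 2
Tile 14: at (2,3), goal (3,1), distance |2-3|+|3-1| = 3
Tile 8: at (3,1), goal (1,3), distance |3-1|+|1-3| = 4
Tile 11: at (3,2), goal (2,2), distance |3-2|+|2-2| = 1
Tile 12: at (3,3), goal (2,3), distance |3-2|+|3-3| = 1
Sum: 3 + 4 + 5 + 4 + 2 + 1 + 1 + 4 + 3 + 3 + 2 + 3 + 4 + 1 + 1 = 41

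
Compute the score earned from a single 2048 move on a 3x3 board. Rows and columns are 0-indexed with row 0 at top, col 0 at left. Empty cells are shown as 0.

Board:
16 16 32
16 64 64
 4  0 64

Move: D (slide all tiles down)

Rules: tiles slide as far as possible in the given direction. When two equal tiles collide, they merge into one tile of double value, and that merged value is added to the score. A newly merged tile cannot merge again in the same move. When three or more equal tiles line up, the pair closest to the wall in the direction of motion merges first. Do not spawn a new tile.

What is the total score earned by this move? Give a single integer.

Slide down:
col 0: [16, 16, 4] -> [0, 32, 4]  score +32 (running 32)
col 1: [16, 64, 0] -> [0, 16, 64]  score +0 (running 32)
col 2: [32, 64, 64] -> [0, 32, 128]  score +128 (running 160)
Board after move:
  0   0   0
 32  16  32
  4  64 128

Answer: 160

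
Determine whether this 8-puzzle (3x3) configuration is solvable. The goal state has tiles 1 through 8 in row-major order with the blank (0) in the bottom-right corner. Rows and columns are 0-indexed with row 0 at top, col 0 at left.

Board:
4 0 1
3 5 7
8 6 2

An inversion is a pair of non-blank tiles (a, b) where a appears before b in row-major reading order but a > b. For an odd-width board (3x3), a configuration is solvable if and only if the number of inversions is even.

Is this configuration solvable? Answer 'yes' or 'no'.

Inversions (pairs i<j in row-major order where tile[i] > tile[j] > 0): 10
10 is even, so the puzzle is solvable.

Answer: yes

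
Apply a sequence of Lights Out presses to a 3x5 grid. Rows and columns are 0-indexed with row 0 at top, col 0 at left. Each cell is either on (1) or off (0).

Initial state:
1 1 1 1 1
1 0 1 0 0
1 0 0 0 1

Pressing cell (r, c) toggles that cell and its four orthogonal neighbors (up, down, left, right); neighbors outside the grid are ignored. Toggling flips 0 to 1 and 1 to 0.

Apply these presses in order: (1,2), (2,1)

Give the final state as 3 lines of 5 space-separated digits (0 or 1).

Answer: 1 1 0 1 1
1 0 0 1 0
0 1 0 0 1

Derivation:
After press 1 at (1,2):
1 1 0 1 1
1 1 0 1 0
1 0 1 0 1

After press 2 at (2,1):
1 1 0 1 1
1 0 0 1 0
0 1 0 0 1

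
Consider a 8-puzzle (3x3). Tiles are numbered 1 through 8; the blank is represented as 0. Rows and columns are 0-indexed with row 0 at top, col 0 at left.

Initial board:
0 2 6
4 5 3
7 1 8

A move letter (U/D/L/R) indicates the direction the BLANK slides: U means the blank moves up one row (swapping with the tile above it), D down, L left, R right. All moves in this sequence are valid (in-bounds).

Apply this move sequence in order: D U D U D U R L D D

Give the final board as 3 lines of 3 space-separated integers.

After move 1 (D):
4 2 6
0 5 3
7 1 8

After move 2 (U):
0 2 6
4 5 3
7 1 8

After move 3 (D):
4 2 6
0 5 3
7 1 8

After move 4 (U):
0 2 6
4 5 3
7 1 8

After move 5 (D):
4 2 6
0 5 3
7 1 8

After move 6 (U):
0 2 6
4 5 3
7 1 8

After move 7 (R):
2 0 6
4 5 3
7 1 8

After move 8 (L):
0 2 6
4 5 3
7 1 8

After move 9 (D):
4 2 6
0 5 3
7 1 8

After move 10 (D):
4 2 6
7 5 3
0 1 8

Answer: 4 2 6
7 5 3
0 1 8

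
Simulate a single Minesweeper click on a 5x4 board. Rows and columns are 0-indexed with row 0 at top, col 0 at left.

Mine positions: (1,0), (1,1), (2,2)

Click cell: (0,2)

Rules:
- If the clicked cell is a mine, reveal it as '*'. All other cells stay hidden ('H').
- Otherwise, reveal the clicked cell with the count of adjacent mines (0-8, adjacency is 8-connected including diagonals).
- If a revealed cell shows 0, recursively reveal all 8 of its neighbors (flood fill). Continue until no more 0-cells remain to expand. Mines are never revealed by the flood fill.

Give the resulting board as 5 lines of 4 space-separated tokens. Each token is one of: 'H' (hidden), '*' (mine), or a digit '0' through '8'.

H H 1 H
H H H H
H H H H
H H H H
H H H H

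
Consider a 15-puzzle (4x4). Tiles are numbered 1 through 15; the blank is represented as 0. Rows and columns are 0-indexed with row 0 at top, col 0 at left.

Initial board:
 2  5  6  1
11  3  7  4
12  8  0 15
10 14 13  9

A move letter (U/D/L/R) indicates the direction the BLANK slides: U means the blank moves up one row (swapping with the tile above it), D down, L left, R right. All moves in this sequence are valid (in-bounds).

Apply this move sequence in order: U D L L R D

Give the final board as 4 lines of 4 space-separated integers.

Answer:  2  5  6  1
11  3  7  4
12 14  8 15
10  0 13  9

Derivation:
After move 1 (U):
 2  5  6  1
11  3  0  4
12  8  7 15
10 14 13  9

After move 2 (D):
 2  5  6  1
11  3  7  4
12  8  0 15
10 14 13  9

After move 3 (L):
 2  5  6  1
11  3  7  4
12  0  8 15
10 14 13  9

After move 4 (L):
 2  5  6  1
11  3  7  4
 0 12  8 15
10 14 13  9

After move 5 (R):
 2  5  6  1
11  3  7  4
12  0  8 15
10 14 13  9

After move 6 (D):
 2  5  6  1
11  3  7  4
12 14  8 15
10  0 13  9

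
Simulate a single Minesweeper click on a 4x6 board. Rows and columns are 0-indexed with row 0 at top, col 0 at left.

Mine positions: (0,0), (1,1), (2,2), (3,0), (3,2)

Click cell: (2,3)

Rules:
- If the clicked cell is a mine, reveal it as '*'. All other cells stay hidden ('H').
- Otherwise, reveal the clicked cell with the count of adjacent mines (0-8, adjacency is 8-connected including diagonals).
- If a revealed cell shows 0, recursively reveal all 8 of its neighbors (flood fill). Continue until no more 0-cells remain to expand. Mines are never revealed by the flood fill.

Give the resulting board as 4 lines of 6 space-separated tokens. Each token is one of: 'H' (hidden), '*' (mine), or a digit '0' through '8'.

H H H H H H
H H H H H H
H H H 2 H H
H H H H H H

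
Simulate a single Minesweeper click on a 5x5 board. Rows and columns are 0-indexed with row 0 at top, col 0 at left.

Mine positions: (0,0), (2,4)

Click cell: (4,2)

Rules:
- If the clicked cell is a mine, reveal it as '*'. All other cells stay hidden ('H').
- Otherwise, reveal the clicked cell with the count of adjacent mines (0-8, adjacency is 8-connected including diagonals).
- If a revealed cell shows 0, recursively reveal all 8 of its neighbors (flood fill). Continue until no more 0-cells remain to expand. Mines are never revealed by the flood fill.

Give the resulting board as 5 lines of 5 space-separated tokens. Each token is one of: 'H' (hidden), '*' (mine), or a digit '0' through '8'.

H 1 0 0 0
1 1 0 1 1
0 0 0 1 H
0 0 0 1 1
0 0 0 0 0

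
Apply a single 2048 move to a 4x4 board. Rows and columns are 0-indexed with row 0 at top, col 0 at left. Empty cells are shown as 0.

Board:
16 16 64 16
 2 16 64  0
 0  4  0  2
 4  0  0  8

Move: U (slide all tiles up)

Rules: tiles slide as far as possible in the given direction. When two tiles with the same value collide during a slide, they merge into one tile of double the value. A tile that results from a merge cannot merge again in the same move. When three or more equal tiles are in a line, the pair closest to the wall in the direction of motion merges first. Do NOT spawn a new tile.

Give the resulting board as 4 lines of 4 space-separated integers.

Answer:  16  32 128  16
  2   4   0   2
  4   0   0   8
  0   0   0   0

Derivation:
Slide up:
col 0: [16, 2, 0, 4] -> [16, 2, 4, 0]
col 1: [16, 16, 4, 0] -> [32, 4, 0, 0]
col 2: [64, 64, 0, 0] -> [128, 0, 0, 0]
col 3: [16, 0, 2, 8] -> [16, 2, 8, 0]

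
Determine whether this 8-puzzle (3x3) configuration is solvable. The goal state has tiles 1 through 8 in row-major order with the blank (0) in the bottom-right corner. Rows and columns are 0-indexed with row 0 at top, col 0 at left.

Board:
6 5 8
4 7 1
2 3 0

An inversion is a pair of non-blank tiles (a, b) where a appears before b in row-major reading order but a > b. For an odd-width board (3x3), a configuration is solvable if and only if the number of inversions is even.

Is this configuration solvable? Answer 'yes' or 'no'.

Inversions (pairs i<j in row-major order where tile[i] > tile[j] > 0): 20
20 is even, so the puzzle is solvable.

Answer: yes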